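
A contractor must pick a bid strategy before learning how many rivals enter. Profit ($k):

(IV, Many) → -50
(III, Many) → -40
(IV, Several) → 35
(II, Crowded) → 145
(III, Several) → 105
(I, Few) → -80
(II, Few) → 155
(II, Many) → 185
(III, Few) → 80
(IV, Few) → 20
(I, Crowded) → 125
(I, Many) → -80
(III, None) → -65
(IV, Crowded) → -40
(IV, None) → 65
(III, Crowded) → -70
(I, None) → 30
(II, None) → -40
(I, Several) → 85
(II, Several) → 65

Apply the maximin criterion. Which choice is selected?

Row minima: I=-80, II=-40, III=-70, IV=-50
Best worst-case = -40 → II.

II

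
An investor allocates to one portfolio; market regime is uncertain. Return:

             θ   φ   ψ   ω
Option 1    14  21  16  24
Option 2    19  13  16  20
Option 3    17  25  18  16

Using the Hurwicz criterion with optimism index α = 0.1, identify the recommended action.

Option 1: 0.1·24 + 0.9·14 = 15
Option 2: 0.1·20 + 0.9·13 = 13.7
Option 3: 0.1·25 + 0.9·16 = 16.9
Highest Hurwicz score = 16.9 → Option 3.

Option 3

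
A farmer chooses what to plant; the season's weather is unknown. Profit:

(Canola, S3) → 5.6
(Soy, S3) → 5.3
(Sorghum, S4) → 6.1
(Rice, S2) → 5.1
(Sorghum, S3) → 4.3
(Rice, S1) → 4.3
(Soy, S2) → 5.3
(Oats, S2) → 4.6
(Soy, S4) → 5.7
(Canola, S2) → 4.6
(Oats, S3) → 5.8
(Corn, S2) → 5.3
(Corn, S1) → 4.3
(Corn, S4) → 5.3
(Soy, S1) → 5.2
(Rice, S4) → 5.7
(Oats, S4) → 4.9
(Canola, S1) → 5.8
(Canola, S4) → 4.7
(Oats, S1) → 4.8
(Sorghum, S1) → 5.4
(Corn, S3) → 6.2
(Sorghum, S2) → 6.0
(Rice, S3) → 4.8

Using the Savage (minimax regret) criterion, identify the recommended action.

Column bests: S1=5.8, S2=6.0, S3=6.2, S4=6.1.
Oats regrets: 1.0, 1.4, 0.4, 1.2 → max 1.4
Rice regrets: 1.5, 0.9, 1.4, 0.4 → max 1.5
Soy regrets: 0.6, 0.7, 0.9, 0.4 → max 0.9
Corn regrets: 1.5, 0.7, 0.0, 0.8 → max 1.5
Sorghum regrets: 0.4, 0.0, 1.9, 0.0 → max 1.9
Canola regrets: 0.0, 1.4, 0.6, 1.4 → max 1.4
Smallest max regret = 0.9 → Soy.

Soy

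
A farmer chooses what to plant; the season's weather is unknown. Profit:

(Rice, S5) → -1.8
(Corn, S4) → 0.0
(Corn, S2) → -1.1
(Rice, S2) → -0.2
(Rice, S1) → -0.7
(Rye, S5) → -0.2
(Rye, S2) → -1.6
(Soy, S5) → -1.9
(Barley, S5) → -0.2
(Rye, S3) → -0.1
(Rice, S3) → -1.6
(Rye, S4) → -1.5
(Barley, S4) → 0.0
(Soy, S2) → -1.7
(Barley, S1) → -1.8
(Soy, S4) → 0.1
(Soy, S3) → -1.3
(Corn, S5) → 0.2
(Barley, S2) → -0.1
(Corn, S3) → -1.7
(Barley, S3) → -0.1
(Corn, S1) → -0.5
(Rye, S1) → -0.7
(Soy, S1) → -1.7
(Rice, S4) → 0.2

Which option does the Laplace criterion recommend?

Barley

Row averages: Corn=-0.62, Barley=-0.44, Soy=-1.3, Rice=-0.82, Rye=-0.82
Highest average = -0.44 → Barley.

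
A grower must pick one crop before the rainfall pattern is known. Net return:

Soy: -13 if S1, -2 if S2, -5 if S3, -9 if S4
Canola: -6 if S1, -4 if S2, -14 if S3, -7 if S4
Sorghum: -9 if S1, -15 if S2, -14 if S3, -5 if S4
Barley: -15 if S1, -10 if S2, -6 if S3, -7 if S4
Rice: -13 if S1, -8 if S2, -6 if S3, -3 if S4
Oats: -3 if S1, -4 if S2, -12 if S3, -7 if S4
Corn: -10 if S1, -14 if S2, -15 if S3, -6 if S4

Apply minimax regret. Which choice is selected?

Oats

Column bests: S1=-3, S2=-2, S3=-5, S4=-3.
Soy regrets: 10, 0, 0, 6 → max 10
Canola regrets: 3, 2, 9, 4 → max 9
Sorghum regrets: 6, 13, 9, 2 → max 13
Barley regrets: 12, 8, 1, 4 → max 12
Rice regrets: 10, 6, 1, 0 → max 10
Oats regrets: 0, 2, 7, 4 → max 7
Corn regrets: 7, 12, 10, 3 → max 12
Smallest max regret = 7 → Oats.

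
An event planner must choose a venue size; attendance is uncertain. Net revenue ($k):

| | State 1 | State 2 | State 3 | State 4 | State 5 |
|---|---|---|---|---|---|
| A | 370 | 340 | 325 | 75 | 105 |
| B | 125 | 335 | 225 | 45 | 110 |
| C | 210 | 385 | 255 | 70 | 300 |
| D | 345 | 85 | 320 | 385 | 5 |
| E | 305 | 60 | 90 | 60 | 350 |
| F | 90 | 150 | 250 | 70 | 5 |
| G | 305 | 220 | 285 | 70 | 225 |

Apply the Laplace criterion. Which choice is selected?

Row averages: A=243, B=168, C=244, D=228, E=173, F=113, G=221
Highest average = 244 → C.

C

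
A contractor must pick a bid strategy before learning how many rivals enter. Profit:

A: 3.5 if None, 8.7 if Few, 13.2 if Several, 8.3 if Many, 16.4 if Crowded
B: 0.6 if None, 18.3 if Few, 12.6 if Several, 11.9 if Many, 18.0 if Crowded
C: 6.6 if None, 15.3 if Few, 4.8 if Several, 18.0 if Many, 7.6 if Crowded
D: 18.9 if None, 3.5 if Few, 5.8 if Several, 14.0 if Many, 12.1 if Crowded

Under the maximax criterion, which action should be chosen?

D

Row maxima: A=16.4, B=18.3, C=18.0, D=18.9
Best best-case = 18.9 → D.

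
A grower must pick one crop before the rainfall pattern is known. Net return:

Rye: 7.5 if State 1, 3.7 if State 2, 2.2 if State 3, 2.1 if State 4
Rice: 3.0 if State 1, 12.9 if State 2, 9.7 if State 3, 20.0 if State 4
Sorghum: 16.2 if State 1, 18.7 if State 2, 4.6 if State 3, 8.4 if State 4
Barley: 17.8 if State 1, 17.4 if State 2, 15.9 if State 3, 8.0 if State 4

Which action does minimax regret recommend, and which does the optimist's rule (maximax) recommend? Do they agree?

Column bests: State 1=17.8, State 2=18.7, State 3=15.9, State 4=20.0.
Rye regrets: 10.3, 15.0, 13.7, 17.9 → max 17.9
Rice regrets: 14.8, 5.8, 6.2, 0.0 → max 14.8
Sorghum regrets: 1.6, 0.0, 11.3, 11.6 → max 11.6
Barley regrets: 0.0, 1.3, 0.0, 12.0 → max 12.0
Smallest max regret = 11.6 → Sorghum.
Row maxima: Rye=7.5, Rice=20.0, Sorghum=18.7, Barley=17.8
Best best-case = 20.0 → Rice.

minimax regret → Sorghum; maximax → Rice (disagree)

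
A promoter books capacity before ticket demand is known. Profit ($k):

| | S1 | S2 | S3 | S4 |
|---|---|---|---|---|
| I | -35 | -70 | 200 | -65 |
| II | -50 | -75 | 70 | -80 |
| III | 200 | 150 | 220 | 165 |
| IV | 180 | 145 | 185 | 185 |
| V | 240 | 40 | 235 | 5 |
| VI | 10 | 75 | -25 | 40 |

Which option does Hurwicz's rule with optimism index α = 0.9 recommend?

V

I: 0.9·200 + 0.1·(-70) = 173
II: 0.9·70 + 0.1·(-80) = 55
III: 0.9·220 + 0.1·150 = 213
IV: 0.9·185 + 0.1·145 = 181
V: 0.9·240 + 0.1·5 = 216.5
VI: 0.9·75 + 0.1·(-25) = 65
Highest Hurwicz score = 216.5 → V.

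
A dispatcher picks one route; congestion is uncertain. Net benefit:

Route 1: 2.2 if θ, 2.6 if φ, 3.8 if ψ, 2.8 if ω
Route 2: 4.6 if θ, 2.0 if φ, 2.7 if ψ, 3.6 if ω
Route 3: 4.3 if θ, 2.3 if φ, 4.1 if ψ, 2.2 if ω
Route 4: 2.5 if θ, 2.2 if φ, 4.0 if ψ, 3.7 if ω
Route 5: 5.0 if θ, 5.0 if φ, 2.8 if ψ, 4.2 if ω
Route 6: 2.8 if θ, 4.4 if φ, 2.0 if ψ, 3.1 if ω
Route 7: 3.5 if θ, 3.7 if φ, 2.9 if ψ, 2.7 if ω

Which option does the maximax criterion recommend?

Route 5

Row maxima: Route 1=3.8, Route 2=4.6, Route 3=4.3, Route 4=4.0, Route 5=5.0, Route 6=4.4, Route 7=3.7
Best best-case = 5.0 → Route 5.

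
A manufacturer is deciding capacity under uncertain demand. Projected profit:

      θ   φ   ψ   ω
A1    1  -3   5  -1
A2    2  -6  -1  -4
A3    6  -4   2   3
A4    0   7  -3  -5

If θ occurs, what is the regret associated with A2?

Best payoff under θ is 6.
Regret = 6 − 2 = 4.

4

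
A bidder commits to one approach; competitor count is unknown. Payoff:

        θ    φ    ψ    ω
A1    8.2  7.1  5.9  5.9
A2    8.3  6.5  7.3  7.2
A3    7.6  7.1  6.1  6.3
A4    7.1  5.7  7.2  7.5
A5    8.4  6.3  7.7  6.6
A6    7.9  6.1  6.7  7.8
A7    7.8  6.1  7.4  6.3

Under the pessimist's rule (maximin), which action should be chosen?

A2

Row minima: A1=5.9, A2=6.5, A3=6.1, A4=5.7, A5=6.3, A6=6.1, A7=6.1
Best worst-case = 6.5 → A2.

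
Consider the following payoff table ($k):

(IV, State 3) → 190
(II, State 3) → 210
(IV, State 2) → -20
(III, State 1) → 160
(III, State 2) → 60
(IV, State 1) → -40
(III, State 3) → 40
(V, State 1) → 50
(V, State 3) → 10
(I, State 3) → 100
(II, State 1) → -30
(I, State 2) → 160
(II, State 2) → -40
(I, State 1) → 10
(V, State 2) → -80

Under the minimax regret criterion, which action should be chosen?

I

Column bests: State 1=160, State 2=160, State 3=210.
I regrets: 150, 0, 110 → max 150
II regrets: 190, 200, 0 → max 200
III regrets: 0, 100, 170 → max 170
IV regrets: 200, 180, 20 → max 200
V regrets: 110, 240, 200 → max 240
Smallest max regret = 150 → I.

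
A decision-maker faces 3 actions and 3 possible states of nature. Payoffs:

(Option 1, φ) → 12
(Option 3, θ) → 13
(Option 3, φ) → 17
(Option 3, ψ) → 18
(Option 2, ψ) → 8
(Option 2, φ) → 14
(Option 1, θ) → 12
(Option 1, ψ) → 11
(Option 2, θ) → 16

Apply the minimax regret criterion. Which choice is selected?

Column bests: θ=16, φ=17, ψ=18.
Option 1 regrets: 4, 5, 7 → max 7
Option 2 regrets: 0, 3, 10 → max 10
Option 3 regrets: 3, 0, 0 → max 3
Smallest max regret = 3 → Option 3.

Option 3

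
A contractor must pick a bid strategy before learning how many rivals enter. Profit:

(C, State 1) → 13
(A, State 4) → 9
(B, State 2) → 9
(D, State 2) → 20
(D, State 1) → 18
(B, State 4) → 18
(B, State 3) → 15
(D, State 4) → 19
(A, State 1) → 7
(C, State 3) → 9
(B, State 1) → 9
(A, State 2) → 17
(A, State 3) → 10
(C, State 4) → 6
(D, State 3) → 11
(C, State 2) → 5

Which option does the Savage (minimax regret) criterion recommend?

D

Column bests: State 1=18, State 2=20, State 3=15, State 4=19.
A regrets: 11, 3, 5, 10 → max 11
B regrets: 9, 11, 0, 1 → max 11
C regrets: 5, 15, 6, 13 → max 15
D regrets: 0, 0, 4, 0 → max 4
Smallest max regret = 4 → D.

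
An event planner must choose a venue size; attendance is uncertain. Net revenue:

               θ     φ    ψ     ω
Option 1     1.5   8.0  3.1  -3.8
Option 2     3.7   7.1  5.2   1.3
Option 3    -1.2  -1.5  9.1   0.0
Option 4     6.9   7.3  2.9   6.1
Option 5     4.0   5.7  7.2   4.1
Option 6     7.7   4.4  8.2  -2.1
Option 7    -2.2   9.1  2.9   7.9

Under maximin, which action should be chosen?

Row minima: Option 1=-3.8, Option 2=1.3, Option 3=-1.5, Option 4=2.9, Option 5=4.0, Option 6=-2.1, Option 7=-2.2
Best worst-case = 4.0 → Option 5.

Option 5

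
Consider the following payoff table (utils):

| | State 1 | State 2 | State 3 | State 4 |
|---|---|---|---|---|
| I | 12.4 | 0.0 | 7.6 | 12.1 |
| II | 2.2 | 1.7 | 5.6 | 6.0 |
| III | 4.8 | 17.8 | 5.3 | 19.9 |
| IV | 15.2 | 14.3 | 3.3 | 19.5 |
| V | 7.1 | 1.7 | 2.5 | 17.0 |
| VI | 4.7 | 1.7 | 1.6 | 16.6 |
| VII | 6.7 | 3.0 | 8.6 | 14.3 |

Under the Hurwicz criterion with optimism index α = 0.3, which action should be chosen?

III

I: 0.3·12.4 + 0.7·0.0 = 3.72
II: 0.3·6.0 + 0.7·1.7 = 2.99
III: 0.3·19.9 + 0.7·4.8 = 9.33
IV: 0.3·19.5 + 0.7·3.3 = 8.16
V: 0.3·17.0 + 0.7·1.7 = 6.29
VI: 0.3·16.6 + 0.7·1.6 = 6.1
VII: 0.3·14.3 + 0.7·3.0 = 6.39
Highest Hurwicz score = 9.33 → III.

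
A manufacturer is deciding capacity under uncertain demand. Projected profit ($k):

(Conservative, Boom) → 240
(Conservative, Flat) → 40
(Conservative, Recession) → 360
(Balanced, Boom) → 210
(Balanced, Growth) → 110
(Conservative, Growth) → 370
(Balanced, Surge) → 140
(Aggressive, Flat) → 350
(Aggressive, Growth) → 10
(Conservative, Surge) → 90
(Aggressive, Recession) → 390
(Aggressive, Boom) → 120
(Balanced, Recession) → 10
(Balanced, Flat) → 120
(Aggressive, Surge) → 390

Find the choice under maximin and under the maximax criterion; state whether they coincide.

maximin → Conservative; maximax → Aggressive (disagree)

Row minima: Conservative=40, Balanced=10, Aggressive=10
Best worst-case = 40 → Conservative.
Row maxima: Conservative=370, Balanced=210, Aggressive=390
Best best-case = 390 → Aggressive.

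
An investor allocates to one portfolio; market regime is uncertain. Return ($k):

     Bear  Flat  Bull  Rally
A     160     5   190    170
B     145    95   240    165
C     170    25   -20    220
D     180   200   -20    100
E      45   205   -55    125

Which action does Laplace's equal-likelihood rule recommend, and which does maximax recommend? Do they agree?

Row averages: A=131.25, B=161.25, C=98.75, D=115, E=80
Highest average = 161.25 → B.
Row maxima: A=190, B=240, C=220, D=200, E=205
Best best-case = 240 → B.

laplace → B; maximax → B (agree)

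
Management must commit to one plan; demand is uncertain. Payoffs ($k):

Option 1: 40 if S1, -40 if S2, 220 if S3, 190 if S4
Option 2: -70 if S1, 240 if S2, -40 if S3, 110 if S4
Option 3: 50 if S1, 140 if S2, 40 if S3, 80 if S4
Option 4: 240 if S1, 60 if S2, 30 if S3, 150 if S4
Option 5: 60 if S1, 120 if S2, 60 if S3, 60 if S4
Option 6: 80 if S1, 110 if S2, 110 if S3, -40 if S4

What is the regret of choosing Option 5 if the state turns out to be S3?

Best payoff under S3 is 220.
Regret = 220 − 60 = 160.

160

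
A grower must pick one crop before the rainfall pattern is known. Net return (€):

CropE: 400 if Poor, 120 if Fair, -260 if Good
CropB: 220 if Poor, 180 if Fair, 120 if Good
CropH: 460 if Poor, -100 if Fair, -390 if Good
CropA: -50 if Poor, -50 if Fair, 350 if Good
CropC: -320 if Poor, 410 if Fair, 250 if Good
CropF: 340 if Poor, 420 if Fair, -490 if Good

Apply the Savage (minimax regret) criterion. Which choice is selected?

Column bests: Poor=460, Fair=420, Good=350.
CropE regrets: 60, 300, 610 → max 610
CropB regrets: 240, 240, 230 → max 240
CropH regrets: 0, 520, 740 → max 740
CropA regrets: 510, 470, 0 → max 510
CropC regrets: 780, 10, 100 → max 780
CropF regrets: 120, 0, 840 → max 840
Smallest max regret = 240 → CropB.

CropB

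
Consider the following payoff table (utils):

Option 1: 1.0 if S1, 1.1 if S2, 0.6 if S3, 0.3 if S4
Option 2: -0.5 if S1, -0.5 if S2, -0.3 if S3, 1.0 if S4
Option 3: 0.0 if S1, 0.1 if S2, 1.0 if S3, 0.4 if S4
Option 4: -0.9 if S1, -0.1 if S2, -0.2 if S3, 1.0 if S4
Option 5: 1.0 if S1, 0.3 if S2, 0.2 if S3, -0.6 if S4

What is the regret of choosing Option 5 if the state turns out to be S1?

Best payoff under S1 is 1.0.
Regret = 1.0 − 1.0 = 0.0.

0.0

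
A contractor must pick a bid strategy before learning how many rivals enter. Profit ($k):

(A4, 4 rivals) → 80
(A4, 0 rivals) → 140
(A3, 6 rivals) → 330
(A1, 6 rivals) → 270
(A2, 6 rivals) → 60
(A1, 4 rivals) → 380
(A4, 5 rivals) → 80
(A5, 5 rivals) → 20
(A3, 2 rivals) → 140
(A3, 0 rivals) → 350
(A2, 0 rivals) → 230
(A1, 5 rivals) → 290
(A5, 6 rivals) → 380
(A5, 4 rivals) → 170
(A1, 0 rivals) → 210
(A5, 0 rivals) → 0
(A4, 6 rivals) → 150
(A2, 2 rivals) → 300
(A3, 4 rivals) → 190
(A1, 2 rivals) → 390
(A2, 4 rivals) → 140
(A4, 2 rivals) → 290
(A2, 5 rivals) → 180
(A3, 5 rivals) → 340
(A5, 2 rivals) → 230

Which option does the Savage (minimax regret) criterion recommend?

Column bests: 0 rivals=350, 2 rivals=390, 4 rivals=380, 5 rivals=340, 6 rivals=380.
A1 regrets: 140, 0, 0, 50, 110 → max 140
A2 regrets: 120, 90, 240, 160, 320 → max 320
A3 regrets: 0, 250, 190, 0, 50 → max 250
A4 regrets: 210, 100, 300, 260, 230 → max 300
A5 regrets: 350, 160, 210, 320, 0 → max 350
Smallest max regret = 140 → A1.

A1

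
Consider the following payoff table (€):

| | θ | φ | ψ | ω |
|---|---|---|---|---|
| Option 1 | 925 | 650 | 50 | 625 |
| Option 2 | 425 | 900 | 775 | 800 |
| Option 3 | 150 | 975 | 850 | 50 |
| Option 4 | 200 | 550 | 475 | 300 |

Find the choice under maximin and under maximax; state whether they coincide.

Row minima: Option 1=50, Option 2=425, Option 3=50, Option 4=200
Best worst-case = 425 → Option 2.
Row maxima: Option 1=925, Option 2=900, Option 3=975, Option 4=550
Best best-case = 975 → Option 3.

maximin → Option 2; maximax → Option 3 (disagree)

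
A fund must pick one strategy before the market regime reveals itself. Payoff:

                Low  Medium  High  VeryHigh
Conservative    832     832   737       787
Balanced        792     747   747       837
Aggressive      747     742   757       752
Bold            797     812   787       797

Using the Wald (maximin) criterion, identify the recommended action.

Bold

Row minima: Conservative=737, Balanced=747, Aggressive=742, Bold=787
Best worst-case = 787 → Bold.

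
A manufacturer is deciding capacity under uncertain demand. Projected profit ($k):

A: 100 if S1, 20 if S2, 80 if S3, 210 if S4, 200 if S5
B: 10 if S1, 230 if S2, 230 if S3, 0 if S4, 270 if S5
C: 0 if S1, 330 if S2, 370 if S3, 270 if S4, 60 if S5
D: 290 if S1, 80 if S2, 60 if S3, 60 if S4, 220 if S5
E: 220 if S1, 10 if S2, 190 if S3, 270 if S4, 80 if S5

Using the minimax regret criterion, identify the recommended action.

Column bests: S1=290, S2=330, S3=370, S4=270, S5=270.
A regrets: 190, 310, 290, 60, 70 → max 310
B regrets: 280, 100, 140, 270, 0 → max 280
C regrets: 290, 0, 0, 0, 210 → max 290
D regrets: 0, 250, 310, 210, 50 → max 310
E regrets: 70, 320, 180, 0, 190 → max 320
Smallest max regret = 280 → B.

B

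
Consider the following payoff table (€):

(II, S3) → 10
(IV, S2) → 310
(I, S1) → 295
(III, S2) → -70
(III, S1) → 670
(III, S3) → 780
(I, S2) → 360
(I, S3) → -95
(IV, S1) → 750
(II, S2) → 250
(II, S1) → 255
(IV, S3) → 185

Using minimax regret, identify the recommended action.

III

Column bests: S1=750, S2=360, S3=780.
I regrets: 455, 0, 875 → max 875
II regrets: 495, 110, 770 → max 770
III regrets: 80, 430, 0 → max 430
IV regrets: 0, 50, 595 → max 595
Smallest max regret = 430 → III.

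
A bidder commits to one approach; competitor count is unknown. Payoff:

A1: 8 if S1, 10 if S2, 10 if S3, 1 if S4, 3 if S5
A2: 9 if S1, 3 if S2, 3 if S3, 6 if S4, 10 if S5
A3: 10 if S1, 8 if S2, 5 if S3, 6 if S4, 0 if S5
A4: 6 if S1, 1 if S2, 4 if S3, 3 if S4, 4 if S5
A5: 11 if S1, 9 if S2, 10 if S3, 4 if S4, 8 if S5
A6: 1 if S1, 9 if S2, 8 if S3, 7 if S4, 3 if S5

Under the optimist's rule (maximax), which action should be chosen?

Row maxima: A1=10, A2=10, A3=10, A4=6, A5=11, A6=9
Best best-case = 11 → A5.

A5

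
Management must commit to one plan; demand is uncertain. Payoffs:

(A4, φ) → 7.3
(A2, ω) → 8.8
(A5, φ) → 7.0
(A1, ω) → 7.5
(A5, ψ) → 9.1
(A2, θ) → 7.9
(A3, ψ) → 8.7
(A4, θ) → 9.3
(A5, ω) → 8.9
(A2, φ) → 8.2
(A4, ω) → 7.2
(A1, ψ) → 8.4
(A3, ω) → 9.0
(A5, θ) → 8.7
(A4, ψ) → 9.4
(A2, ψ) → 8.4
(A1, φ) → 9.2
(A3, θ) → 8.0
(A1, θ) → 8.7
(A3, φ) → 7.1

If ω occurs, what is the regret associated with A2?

Best payoff under ω is 9.0.
Regret = 9.0 − 8.8 = 0.2.

0.2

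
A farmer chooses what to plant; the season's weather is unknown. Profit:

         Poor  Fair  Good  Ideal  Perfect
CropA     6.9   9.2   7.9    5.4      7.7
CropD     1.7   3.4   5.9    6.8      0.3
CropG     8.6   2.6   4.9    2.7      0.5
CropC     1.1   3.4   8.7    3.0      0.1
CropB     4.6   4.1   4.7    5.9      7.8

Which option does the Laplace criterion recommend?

CropA

Row averages: CropA=7.42, CropD=3.62, CropG=3.86, CropC=3.26, CropB=5.42
Highest average = 7.42 → CropA.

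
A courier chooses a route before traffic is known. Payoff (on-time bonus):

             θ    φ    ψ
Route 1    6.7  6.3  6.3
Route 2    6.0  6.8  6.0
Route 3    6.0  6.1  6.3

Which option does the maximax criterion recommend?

Row maxima: Route 1=6.7, Route 2=6.8, Route 3=6.3
Best best-case = 6.8 → Route 2.

Route 2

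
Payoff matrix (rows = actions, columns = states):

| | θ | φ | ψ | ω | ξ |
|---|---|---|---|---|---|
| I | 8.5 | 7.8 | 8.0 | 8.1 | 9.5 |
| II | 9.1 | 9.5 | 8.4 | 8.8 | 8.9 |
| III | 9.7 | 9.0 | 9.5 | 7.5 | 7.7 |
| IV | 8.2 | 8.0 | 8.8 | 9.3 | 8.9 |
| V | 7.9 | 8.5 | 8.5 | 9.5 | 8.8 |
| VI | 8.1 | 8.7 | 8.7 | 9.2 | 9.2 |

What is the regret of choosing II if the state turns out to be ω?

0.7

Best payoff under ω is 9.5.
Regret = 9.5 − 8.8 = 0.7.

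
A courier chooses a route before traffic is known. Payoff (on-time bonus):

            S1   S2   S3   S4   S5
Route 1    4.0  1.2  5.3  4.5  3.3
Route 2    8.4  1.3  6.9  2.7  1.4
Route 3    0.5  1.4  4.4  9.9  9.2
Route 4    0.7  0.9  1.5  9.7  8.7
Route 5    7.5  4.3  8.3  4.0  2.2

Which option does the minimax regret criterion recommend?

Column bests: S1=8.4, S2=4.3, S3=8.3, S4=9.9, S5=9.2.
Route 1 regrets: 4.4, 3.1, 3.0, 5.4, 5.9 → max 5.9
Route 2 regrets: 0.0, 3.0, 1.4, 7.2, 7.8 → max 7.8
Route 3 regrets: 7.9, 2.9, 3.9, 0.0, 0.0 → max 7.9
Route 4 regrets: 7.7, 3.4, 6.8, 0.2, 0.5 → max 7.7
Route 5 regrets: 0.9, 0.0, 0.0, 5.9, 7.0 → max 7.0
Smallest max regret = 5.9 → Route 1.

Route 1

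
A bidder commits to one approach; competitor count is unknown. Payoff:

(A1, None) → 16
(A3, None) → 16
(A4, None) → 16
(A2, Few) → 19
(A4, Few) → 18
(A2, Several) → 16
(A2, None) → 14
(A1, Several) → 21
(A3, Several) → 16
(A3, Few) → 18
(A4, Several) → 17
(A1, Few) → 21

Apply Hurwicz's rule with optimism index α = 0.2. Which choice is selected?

A1: 0.2·21 + 0.8·16 = 17
A2: 0.2·19 + 0.8·14 = 15
A3: 0.2·18 + 0.8·16 = 16.4
A4: 0.2·18 + 0.8·16 = 16.4
Highest Hurwicz score = 17 → A1.

A1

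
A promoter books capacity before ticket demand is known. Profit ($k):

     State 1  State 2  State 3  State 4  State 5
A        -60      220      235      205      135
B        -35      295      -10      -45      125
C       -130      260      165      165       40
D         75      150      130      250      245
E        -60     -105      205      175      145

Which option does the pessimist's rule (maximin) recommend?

D

Row minima: A=-60, B=-45, C=-130, D=75, E=-105
Best worst-case = 75 → D.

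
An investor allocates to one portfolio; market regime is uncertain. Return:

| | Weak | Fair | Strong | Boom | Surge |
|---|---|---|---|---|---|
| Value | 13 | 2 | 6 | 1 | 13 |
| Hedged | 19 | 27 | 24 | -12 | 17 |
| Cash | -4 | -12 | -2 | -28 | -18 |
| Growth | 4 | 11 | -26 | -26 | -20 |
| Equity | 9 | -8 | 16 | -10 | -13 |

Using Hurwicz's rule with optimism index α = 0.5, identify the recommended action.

Value: 0.5·13 + 0.5·1 = 7
Hedged: 0.5·27 + 0.5·(-12) = 7.5
Cash: 0.5·(-2) + 0.5·(-28) = -15
Growth: 0.5·11 + 0.5·(-26) = -7.5
Equity: 0.5·16 + 0.5·(-13) = 1.5
Highest Hurwicz score = 7.5 → Hedged.

Hedged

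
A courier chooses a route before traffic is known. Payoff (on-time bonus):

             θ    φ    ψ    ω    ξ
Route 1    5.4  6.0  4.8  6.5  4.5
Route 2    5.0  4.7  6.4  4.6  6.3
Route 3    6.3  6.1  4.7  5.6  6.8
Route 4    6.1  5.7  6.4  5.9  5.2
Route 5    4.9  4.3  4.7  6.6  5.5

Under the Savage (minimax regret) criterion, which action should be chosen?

Column bests: θ=6.3, φ=6.1, ψ=6.4, ω=6.6, ξ=6.8.
Route 1 regrets: 0.9, 0.1, 1.6, 0.1, 2.3 → max 2.3
Route 2 regrets: 1.3, 1.4, 0.0, 2.0, 0.5 → max 2.0
Route 3 regrets: 0.0, 0.0, 1.7, 1.0, 0.0 → max 1.7
Route 4 regrets: 0.2, 0.4, 0.0, 0.7, 1.6 → max 1.6
Route 5 regrets: 1.4, 1.8, 1.7, 0.0, 1.3 → max 1.8
Smallest max regret = 1.6 → Route 4.

Route 4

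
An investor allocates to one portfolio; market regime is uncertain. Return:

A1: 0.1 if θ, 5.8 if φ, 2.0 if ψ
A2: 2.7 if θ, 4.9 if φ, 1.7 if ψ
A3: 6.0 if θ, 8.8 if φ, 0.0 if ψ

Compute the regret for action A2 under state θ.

Best payoff under θ is 6.0.
Regret = 6.0 − 2.7 = 3.3.

3.3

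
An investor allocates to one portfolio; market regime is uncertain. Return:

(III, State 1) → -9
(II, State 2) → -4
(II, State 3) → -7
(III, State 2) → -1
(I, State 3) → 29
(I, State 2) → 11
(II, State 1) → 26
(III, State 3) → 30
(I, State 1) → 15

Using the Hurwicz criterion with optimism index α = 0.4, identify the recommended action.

I: 0.4·29 + 0.6·11 = 18.2
II: 0.4·26 + 0.6·(-7) = 6.2
III: 0.4·30 + 0.6·(-9) = 6.6
Highest Hurwicz score = 18.2 → I.

I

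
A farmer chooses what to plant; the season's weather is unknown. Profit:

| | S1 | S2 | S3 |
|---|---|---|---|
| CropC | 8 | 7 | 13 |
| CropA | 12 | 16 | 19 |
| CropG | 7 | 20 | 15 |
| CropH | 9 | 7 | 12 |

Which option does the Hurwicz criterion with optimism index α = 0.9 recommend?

CropG

CropC: 0.9·13 + 0.1·7 = 12.4
CropA: 0.9·19 + 0.1·12 = 18.3
CropG: 0.9·20 + 0.1·7 = 18.7
CropH: 0.9·12 + 0.1·7 = 11.5
Highest Hurwicz score = 18.7 → CropG.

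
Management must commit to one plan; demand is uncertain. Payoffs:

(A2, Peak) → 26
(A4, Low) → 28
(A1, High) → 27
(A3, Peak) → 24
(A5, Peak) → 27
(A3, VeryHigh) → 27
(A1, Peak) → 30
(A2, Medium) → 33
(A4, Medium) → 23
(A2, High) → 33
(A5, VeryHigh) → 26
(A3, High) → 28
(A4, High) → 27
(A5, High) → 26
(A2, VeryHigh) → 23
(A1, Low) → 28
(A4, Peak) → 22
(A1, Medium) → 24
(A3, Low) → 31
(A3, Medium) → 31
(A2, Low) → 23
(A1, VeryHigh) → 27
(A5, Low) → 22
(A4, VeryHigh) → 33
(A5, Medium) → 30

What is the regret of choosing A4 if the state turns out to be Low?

3

Best payoff under Low is 31.
Regret = 31 − 28 = 3.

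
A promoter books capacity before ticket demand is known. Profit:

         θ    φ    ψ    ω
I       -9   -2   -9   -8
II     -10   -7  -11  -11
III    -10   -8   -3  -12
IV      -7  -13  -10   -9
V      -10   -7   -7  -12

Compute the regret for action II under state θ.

Best payoff under θ is -7.
Regret = -7 − (-10) = 3.

3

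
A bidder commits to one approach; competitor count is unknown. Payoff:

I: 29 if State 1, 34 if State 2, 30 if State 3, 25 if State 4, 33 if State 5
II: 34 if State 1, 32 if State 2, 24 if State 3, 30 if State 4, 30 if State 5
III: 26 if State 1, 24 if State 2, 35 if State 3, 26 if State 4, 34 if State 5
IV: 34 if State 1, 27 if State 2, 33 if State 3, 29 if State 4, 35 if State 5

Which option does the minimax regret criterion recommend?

I

Column bests: State 1=34, State 2=34, State 3=35, State 4=30, State 5=35.
I regrets: 5, 0, 5, 5, 2 → max 5
II regrets: 0, 2, 11, 0, 5 → max 11
III regrets: 8, 10, 0, 4, 1 → max 10
IV regrets: 0, 7, 2, 1, 0 → max 7
Smallest max regret = 5 → I.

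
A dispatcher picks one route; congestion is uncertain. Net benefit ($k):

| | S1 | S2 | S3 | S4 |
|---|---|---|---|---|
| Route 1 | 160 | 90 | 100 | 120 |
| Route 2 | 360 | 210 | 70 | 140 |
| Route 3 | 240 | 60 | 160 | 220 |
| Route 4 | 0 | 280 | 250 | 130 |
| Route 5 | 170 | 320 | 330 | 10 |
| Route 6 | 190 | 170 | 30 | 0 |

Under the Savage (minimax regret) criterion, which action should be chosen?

Route 5

Column bests: S1=360, S2=320, S3=330, S4=220.
Route 1 regrets: 200, 230, 230, 100 → max 230
Route 2 regrets: 0, 110, 260, 80 → max 260
Route 3 regrets: 120, 260, 170, 0 → max 260
Route 4 regrets: 360, 40, 80, 90 → max 360
Route 5 regrets: 190, 0, 0, 210 → max 210
Route 6 regrets: 170, 150, 300, 220 → max 300
Smallest max regret = 210 → Route 5.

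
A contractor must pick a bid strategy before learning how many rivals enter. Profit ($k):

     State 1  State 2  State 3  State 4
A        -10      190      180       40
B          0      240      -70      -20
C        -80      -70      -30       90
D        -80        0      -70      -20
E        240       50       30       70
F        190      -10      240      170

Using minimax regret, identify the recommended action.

Column bests: State 1=240, State 2=240, State 3=240, State 4=170.
A regrets: 250, 50, 60, 130 → max 250
B regrets: 240, 0, 310, 190 → max 310
C regrets: 320, 310, 270, 80 → max 320
D regrets: 320, 240, 310, 190 → max 320
E regrets: 0, 190, 210, 100 → max 210
F regrets: 50, 250, 0, 0 → max 250
Smallest max regret = 210 → E.

E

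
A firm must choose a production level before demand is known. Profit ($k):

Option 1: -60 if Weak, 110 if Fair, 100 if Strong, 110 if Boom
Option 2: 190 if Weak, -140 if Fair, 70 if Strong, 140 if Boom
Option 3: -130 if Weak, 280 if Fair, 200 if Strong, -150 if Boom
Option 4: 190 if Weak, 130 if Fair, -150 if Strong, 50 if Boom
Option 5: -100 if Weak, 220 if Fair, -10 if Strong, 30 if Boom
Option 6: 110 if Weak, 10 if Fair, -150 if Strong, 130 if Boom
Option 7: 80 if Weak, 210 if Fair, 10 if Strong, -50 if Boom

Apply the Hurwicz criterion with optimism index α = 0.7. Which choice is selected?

Option 3

Option 1: 0.7·110 + 0.3·(-60) = 59
Option 2: 0.7·190 + 0.3·(-140) = 91
Option 3: 0.7·280 + 0.3·(-150) = 151
Option 4: 0.7·190 + 0.3·(-150) = 88
Option 5: 0.7·220 + 0.3·(-100) = 124
Option 6: 0.7·130 + 0.3·(-150) = 46
Option 7: 0.7·210 + 0.3·(-50) = 132
Highest Hurwicz score = 151 → Option 3.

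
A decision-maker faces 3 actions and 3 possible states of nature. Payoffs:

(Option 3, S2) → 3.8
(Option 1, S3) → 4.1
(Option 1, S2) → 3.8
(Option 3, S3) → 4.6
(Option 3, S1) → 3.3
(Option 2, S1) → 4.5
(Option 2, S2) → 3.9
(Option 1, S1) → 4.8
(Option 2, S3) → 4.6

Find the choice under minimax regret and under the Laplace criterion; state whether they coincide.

Column bests: S1=4.8, S2=3.9, S3=4.6.
Option 1 regrets: 0.0, 0.1, 0.5 → max 0.5
Option 2 regrets: 0.3, 0.0, 0.0 → max 0.3
Option 3 regrets: 1.5, 0.1, 0.0 → max 1.5
Smallest max regret = 0.3 → Option 2.
Row averages: Option 1=127/30, Option 2=13/3, Option 3=3.9
Highest average = 13/3 → Option 2.

minimax regret → Option 2; laplace → Option 2 (agree)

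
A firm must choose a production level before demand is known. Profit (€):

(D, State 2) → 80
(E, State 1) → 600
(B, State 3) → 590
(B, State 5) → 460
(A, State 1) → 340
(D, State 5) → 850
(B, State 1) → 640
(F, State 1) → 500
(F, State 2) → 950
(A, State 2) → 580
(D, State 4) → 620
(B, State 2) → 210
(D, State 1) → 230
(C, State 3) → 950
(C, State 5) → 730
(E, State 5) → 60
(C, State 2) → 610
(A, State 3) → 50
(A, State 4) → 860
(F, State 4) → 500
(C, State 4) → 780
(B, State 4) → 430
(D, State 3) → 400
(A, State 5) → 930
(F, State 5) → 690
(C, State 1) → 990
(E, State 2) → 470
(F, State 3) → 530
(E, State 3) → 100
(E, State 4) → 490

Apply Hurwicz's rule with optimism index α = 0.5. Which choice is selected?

C

A: 0.5·930 + 0.5·50 = 490
B: 0.5·640 + 0.5·210 = 425
C: 0.5·990 + 0.5·610 = 800
D: 0.5·850 + 0.5·80 = 465
E: 0.5·600 + 0.5·60 = 330
F: 0.5·950 + 0.5·500 = 725
Highest Hurwicz score = 800 → C.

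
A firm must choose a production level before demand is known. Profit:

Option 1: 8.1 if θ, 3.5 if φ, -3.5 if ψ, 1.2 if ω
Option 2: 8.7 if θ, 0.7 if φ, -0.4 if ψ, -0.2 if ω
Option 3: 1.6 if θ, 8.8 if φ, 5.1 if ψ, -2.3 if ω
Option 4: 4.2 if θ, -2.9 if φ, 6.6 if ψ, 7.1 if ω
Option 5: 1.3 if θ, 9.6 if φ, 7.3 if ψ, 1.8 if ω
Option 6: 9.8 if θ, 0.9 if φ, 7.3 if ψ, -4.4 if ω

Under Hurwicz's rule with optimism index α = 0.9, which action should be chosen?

Option 5

Option 1: 0.9·8.1 + 0.1·(-3.5) = 6.94
Option 2: 0.9·8.7 + 0.1·(-0.4) = 7.79
Option 3: 0.9·8.8 + 0.1·(-2.3) = 7.69
Option 4: 0.9·7.1 + 0.1·(-2.9) = 6.1
Option 5: 0.9·9.6 + 0.1·1.3 = 8.77
Option 6: 0.9·9.8 + 0.1·(-4.4) = 8.38
Highest Hurwicz score = 8.77 → Option 5.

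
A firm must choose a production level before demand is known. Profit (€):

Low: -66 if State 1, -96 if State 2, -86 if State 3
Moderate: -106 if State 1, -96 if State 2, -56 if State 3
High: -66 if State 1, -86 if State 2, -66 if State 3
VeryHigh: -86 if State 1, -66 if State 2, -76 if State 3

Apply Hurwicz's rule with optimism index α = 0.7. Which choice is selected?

Low: 0.7·(-66) + 0.3·(-96) = -75
Moderate: 0.7·(-56) + 0.3·(-106) = -71
High: 0.7·(-66) + 0.3·(-86) = -72
VeryHigh: 0.7·(-66) + 0.3·(-86) = -72
Highest Hurwicz score = -71 → Moderate.

Moderate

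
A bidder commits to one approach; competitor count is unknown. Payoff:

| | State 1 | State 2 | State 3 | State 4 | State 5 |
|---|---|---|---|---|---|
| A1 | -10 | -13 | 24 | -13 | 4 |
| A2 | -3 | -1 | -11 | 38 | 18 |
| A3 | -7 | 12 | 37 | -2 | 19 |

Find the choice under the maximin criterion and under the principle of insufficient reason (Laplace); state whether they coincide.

maximin → A3; laplace → A3 (agree)

Row minima: A1=-13, A2=-11, A3=-7
Best worst-case = -7 → A3.
Row averages: A1=-1.6, A2=8.2, A3=11.8
Highest average = 11.8 → A3.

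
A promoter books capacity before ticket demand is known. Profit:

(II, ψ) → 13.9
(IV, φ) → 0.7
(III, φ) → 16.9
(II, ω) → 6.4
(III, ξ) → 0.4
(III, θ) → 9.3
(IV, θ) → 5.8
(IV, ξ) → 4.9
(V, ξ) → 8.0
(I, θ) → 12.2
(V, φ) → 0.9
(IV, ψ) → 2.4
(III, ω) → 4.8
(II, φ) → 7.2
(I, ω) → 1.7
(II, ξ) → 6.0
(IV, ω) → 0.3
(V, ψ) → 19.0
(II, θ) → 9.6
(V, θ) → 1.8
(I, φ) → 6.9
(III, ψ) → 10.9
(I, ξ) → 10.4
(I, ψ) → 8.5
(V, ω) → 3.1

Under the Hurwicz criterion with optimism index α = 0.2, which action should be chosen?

I: 0.2·12.2 + 0.8·1.7 = 3.8
II: 0.2·13.9 + 0.8·6.0 = 7.58
III: 0.2·16.9 + 0.8·0.4 = 3.7
IV: 0.2·5.8 + 0.8·0.3 = 1.4
V: 0.2·19.0 + 0.8·0.9 = 4.52
Highest Hurwicz score = 7.58 → II.

II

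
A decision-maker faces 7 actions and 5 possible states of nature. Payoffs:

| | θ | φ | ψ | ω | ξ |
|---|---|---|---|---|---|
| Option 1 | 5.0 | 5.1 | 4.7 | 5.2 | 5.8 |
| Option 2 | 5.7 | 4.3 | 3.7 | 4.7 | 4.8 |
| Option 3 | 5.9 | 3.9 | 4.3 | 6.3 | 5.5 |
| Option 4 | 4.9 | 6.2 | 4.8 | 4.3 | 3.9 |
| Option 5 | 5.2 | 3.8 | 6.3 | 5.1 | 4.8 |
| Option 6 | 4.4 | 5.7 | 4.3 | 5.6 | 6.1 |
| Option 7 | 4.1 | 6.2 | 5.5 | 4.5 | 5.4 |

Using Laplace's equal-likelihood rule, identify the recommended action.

Option 6

Row averages: Option 1=5.16, Option 2=4.64, Option 3=5.18, Option 4=4.82, Option 5=5.04, Option 6=5.22, Option 7=5.14
Highest average = 5.22 → Option 6.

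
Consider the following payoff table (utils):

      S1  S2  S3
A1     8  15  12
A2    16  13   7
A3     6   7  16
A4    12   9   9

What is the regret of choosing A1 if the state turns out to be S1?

Best payoff under S1 is 16.
Regret = 16 − 8 = 8.

8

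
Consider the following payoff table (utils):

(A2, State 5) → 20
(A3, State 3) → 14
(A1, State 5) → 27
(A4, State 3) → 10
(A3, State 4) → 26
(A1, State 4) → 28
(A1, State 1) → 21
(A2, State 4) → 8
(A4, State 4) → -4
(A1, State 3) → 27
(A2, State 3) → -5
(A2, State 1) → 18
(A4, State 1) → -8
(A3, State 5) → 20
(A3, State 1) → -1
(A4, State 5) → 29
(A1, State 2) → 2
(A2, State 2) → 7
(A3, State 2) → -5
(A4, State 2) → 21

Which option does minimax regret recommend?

A1

Column bests: State 1=21, State 2=21, State 3=27, State 4=28, State 5=29.
A1 regrets: 0, 19, 0, 0, 2 → max 19
A2 regrets: 3, 14, 32, 20, 9 → max 32
A3 regrets: 22, 26, 13, 2, 9 → max 26
A4 regrets: 29, 0, 17, 32, 0 → max 32
Smallest max regret = 19 → A1.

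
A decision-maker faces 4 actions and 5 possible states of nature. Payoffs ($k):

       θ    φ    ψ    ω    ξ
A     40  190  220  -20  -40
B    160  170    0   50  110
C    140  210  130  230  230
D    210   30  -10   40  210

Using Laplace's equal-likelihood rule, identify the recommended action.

Row averages: A=78, B=98, C=188, D=96
Highest average = 188 → C.

C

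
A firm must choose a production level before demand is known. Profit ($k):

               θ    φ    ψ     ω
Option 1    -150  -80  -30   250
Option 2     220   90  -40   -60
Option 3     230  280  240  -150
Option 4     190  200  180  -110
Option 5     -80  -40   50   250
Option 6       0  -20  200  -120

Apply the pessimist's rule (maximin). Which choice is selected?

Row minima: Option 1=-150, Option 2=-60, Option 3=-150, Option 4=-110, Option 5=-80, Option 6=-120
Best worst-case = -60 → Option 2.

Option 2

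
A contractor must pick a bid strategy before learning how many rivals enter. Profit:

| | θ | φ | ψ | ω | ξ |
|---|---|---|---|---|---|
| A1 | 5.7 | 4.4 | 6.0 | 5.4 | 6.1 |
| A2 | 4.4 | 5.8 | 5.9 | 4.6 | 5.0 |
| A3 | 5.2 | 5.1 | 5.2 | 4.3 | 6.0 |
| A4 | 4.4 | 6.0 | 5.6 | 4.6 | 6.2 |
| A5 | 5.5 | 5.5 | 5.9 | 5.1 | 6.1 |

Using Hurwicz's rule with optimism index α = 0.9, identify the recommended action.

A1: 0.9·6.1 + 0.1·4.4 = 5.93
A2: 0.9·5.9 + 0.1·4.4 = 5.75
A3: 0.9·6.0 + 0.1·4.3 = 5.83
A4: 0.9·6.2 + 0.1·4.4 = 6.02
A5: 0.9·6.1 + 0.1·5.1 = 6
Highest Hurwicz score = 6.02 → A4.

A4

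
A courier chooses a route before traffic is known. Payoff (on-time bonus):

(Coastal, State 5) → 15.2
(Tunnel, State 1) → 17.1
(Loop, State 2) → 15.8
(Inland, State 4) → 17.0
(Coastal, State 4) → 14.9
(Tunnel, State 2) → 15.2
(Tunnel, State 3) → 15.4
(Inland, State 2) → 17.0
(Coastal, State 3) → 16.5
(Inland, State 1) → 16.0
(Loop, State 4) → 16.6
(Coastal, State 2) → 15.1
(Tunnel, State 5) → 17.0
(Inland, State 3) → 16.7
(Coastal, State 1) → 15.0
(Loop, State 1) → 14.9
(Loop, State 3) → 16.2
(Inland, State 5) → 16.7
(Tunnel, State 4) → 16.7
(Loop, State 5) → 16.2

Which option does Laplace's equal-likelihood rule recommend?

Row averages: Loop=15.94, Inland=16.68, Tunnel=16.28, Coastal=15.34
Highest average = 16.68 → Inland.

Inland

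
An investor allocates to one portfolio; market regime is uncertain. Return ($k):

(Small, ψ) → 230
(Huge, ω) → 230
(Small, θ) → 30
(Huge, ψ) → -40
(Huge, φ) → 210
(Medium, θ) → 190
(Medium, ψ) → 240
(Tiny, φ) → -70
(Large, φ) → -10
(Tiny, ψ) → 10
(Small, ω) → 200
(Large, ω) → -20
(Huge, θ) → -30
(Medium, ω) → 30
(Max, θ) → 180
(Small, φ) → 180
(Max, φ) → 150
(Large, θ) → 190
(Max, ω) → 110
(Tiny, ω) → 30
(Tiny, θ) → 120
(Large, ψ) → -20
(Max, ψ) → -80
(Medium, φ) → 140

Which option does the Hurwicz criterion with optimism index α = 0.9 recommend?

Medium

Tiny: 0.9·120 + 0.1·(-70) = 101
Small: 0.9·230 + 0.1·30 = 210
Medium: 0.9·240 + 0.1·30 = 219
Large: 0.9·190 + 0.1·(-20) = 169
Huge: 0.9·230 + 0.1·(-40) = 203
Max: 0.9·180 + 0.1·(-80) = 154
Highest Hurwicz score = 219 → Medium.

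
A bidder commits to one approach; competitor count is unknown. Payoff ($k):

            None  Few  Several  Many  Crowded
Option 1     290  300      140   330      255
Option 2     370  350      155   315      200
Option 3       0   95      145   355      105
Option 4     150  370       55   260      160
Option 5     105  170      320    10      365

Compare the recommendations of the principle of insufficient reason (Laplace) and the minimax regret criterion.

laplace → Option 2; minimax regret → Option 2 (agree)

Row averages: Option 1=263, Option 2=278, Option 3=140, Option 4=199, Option 5=194
Highest average = 278 → Option 2.
Column bests: None=370, Few=370, Several=320, Many=355, Crowded=365.
Option 1 regrets: 80, 70, 180, 25, 110 → max 180
Option 2 regrets: 0, 20, 165, 40, 165 → max 165
Option 3 regrets: 370, 275, 175, 0, 260 → max 370
Option 4 regrets: 220, 0, 265, 95, 205 → max 265
Option 5 regrets: 265, 200, 0, 345, 0 → max 345
Smallest max regret = 165 → Option 2.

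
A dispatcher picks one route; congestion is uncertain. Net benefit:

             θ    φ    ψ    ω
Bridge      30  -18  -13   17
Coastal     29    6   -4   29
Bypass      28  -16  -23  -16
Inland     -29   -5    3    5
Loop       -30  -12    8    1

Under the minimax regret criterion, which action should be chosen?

Column bests: θ=30, φ=6, ψ=8, ω=29.
Bridge regrets: 0, 24, 21, 12 → max 24
Coastal regrets: 1, 0, 12, 0 → max 12
Bypass regrets: 2, 22, 31, 45 → max 45
Inland regrets: 59, 11, 5, 24 → max 59
Loop regrets: 60, 18, 0, 28 → max 60
Smallest max regret = 12 → Coastal.

Coastal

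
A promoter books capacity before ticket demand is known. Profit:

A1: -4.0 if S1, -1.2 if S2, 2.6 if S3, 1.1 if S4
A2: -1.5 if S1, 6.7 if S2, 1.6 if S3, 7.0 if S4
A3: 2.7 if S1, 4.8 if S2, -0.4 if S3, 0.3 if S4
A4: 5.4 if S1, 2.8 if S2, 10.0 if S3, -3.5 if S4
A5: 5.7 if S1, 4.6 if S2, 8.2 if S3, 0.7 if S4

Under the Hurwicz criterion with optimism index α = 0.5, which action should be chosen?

A5

A1: 0.5·2.6 + 0.5·(-4.0) = -0.7
A2: 0.5·7.0 + 0.5·(-1.5) = 2.75
A3: 0.5·4.8 + 0.5·(-0.4) = 2.2
A4: 0.5·10.0 + 0.5·(-3.5) = 3.25
A5: 0.5·8.2 + 0.5·0.7 = 4.45
Highest Hurwicz score = 4.45 → A5.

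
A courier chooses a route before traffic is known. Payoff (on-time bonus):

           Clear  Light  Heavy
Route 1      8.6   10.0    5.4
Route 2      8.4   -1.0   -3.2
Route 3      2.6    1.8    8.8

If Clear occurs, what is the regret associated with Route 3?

6.0

Best payoff under Clear is 8.6.
Regret = 8.6 − 2.6 = 6.0.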